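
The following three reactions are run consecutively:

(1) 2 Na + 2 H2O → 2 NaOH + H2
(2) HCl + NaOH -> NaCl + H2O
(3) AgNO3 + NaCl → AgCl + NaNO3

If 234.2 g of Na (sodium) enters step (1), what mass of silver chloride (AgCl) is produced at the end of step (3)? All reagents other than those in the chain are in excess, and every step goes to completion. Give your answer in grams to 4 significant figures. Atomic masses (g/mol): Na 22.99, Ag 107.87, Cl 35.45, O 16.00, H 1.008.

1460 g

M(Na) = 22.99 g/mol.
M(AgCl) = 107.87 + 35.45 = 143.32 g/mol.
n(Na) = 234.2 / 22.99 = 10.187 mol.
Reaction (1): Na→NaOH ratio 2:2 ⇒ n(NaOH) = 10.187 mol.
Reaction (2): NaOH→NaCl ratio 1:1 ⇒ n(NaCl) = 10.187 mol.
Reaction (3): NaCl→AgCl ratio 1:1 ⇒ n(AgCl) = 10.187 mol.
Mass of AgCl = 10.187 × 143.32 = 1460.0 g.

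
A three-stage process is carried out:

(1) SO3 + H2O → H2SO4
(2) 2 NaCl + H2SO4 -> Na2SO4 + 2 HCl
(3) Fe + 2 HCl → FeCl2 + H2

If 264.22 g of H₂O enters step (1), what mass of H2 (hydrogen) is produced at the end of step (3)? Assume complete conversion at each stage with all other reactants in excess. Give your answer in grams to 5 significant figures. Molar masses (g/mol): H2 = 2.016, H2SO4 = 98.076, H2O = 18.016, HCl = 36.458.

n(H2O) = 264.22 / 18.016 = 14.6659 mol.
Reaction (1): H2O→H2SO4 ratio 1:1 ⇒ n(H2SO4) = 14.6659 mol.
Reaction (2): H2SO4→HCl ratio 1:2 ⇒ n(HCl) = 29.3317 mol.
Reaction (3): HCl→H2 ratio 2:1 ⇒ n(H2) = 14.6659 mol.
Mass of H2 = 14.6659 × 2.016 = 29.5664 g.

29.566 g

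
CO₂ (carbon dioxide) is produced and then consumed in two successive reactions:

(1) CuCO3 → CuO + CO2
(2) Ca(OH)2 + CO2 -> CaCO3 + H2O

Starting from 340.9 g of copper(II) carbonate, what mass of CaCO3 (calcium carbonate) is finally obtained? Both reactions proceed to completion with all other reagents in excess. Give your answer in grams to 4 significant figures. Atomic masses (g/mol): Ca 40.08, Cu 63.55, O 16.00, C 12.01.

M(CuCO3) = 63.55 + 12.01 + 3(16.00) = 123.56 g/mol.
M(CaCO3) = 40.08 + 12.01 + 3(16.00) = 100.09 g/mol.
n(CuCO3) = 340.90 / 123.56 = 2.7590 mol.
Step 1 gives a 1:1 ratio of CuCO3 to CO2, so n(CO2) = 2.7590 mol.
In step 2 the CO2:CaCO3 ratio is 1:1, so n(CaCO3) = 2.7590 mol.
Mass of CaCO3 = 2.7590 × 100.09 = 276.15 g.

276.1 g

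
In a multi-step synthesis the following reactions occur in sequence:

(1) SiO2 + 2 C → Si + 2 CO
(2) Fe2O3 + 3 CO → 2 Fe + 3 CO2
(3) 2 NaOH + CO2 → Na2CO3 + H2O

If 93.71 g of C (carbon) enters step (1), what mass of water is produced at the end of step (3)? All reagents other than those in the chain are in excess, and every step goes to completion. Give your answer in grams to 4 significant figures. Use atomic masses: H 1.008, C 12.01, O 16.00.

140.6 g

M(C) = 12.01 g/mol.
M(H2O) = 2(1.008) + 16.00 = 18.016 g/mol.
n(C) = 93.71 / 12.01 = 7.8027 mol.
Reaction (1): C→CO ratio 2:2 ⇒ n(CO) = 7.8027 mol.
Reaction (2): CO→CO2 ratio 3:3 ⇒ n(CO2) = 7.8027 mol.
Reaction (3): CO2→H2O ratio 1:1 ⇒ n(H2O) = 7.8027 mol.
Mass of H2O = 7.8027 × 18.016 = 140.57 g.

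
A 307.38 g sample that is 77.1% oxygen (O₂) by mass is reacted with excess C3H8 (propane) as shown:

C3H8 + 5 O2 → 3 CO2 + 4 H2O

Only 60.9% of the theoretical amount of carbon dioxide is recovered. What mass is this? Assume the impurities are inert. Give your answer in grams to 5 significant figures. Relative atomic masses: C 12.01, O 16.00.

119.10 g

Pure O2 available = 307.38 g × 0.771 = 236.990 g.
M(O2) = 2(16.00) = 32.00 g/mol.
M(CO2) = 12.01 + 2(16.00) = 44.01 g/mol.
n(O2) = 236.990 g / 32.00 g/mol = 7.40594 mol.
From the equation the O2:CO2 mole ratio is 5:3, so n(CO2) = 7.40594 × 3/5 = 4.44356 mol.
Mass of CO2 = 4.44356 mol × 44.01 g/mol = 195.561 g.
Actual mass collected = 195.561 g × 0.609 = 119.097 g.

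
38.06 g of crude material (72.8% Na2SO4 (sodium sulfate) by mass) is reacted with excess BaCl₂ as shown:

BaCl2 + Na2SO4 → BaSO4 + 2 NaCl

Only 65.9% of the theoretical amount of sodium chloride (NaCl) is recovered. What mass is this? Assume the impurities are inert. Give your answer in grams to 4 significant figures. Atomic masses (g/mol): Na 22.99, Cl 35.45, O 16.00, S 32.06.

Pure Na2SO4 available = 38.06 g × 0.728 = 27.708 g.
M(Na2SO4) = 2(22.99) + 32.06 + 4(16.00) = 142.04 g/mol.
M(NaCl) = 22.99 + 35.45 = 58.44 g/mol.
n(Na2SO4) = 27.708 g / 142.04 g/mol = 0.19507 mol.
From the equation the Na2SO4:NaCl mole ratio is 1:2, so n(NaCl) = 0.19507 × 2/1 = 0.39014 mol.
Mass of NaCl = 0.39014 mol × 58.44 g/mol = 22.800 g.
Actual mass collected = 22.800 g × 0.659 = 15.025 g.

15.03 g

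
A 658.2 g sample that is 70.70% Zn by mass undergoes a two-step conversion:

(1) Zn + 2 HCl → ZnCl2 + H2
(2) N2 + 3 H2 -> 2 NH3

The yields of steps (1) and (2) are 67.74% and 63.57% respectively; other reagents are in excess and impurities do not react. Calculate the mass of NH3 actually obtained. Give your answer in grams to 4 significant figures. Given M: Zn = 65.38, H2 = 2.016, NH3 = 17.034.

Pure Zn = 658.2 × 0.7070 = 465.35 g.
n(Zn) = 465.35 / 65.38 = 7.1176 mol.
Step 1 (Zn:H2 = 1:1): theoretical n(H2) = 7.1176 mol; at 67.74% yield, n(H2) = 4.8214 mol.
Step 2 (H2:NH3 = 3:2): theoretical n(NH3) = 3.2143 mol, so theoretical mass = 3.2143 × 17.034 = 54.752 g.
At 63.57% yield, actual mass of NH3 = 54.752 × 0.6357 = 34.806 g.

34.81 g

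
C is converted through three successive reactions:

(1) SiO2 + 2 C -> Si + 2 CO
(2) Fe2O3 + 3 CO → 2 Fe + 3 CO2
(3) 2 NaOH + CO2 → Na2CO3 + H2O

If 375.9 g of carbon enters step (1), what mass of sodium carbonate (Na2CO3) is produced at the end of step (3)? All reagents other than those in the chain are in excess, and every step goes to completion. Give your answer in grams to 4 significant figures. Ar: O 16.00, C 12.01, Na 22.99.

M(C) = 12.01 g/mol.
M(Na2CO3) = 2(22.99) + 12.01 + 3(16.00) = 105.99 g/mol.
n(C) = 375.9 / 12.01 = 31.299 mol.
Reaction (1): C→CO ratio 2:2 ⇒ n(CO) = 31.299 mol.
Reaction (2): CO→CO2 ratio 3:3 ⇒ n(CO2) = 31.299 mol.
Reaction (3): CO2→Na2CO3 ratio 1:1 ⇒ n(Na2CO3) = 31.299 mol.
Mass of Na2CO3 = 31.299 × 105.99 = 3317.4 g.

3317 g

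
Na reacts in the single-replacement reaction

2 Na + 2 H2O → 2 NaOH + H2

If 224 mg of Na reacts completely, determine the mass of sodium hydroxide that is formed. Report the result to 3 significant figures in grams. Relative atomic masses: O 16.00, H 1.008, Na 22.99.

0.390 g

M(Na) = 22.99 g/mol.
M(NaOH) = 22.99 + 16.00 + 1.008 = 39.998 g/mol.
Convert: 224 mg = 0.2240 g.
n(Na) = 0.2240 g / 22.99 g/mol = 0.009743 mol.
From the equation the Na:NaOH mole ratio is 2:2, so n(NaOH) = 0.009743 × 2/2 = 0.009743 mol.
Mass of NaOH = 0.009743 mol × 39.998 g/mol = 0.3897 g.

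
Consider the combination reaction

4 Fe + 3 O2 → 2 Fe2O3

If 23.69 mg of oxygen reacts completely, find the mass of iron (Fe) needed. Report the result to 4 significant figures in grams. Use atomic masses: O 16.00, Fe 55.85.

0.05513 g

M(O2) = 2(16.00) = 32.00 g/mol.
M(Fe) = 55.85 g/mol.
Convert: 23.69 mg = 0.023690 g.
n(O2) = 0.023690 g / 32.00 g/mol = 0.00074031 mol.
From the equation the O2:Fe mole ratio is 3:4, so n(Fe) = 0.00074031 × 4/3 = 0.00098708 mol.
Mass of Fe = 0.00098708 mol × 55.85 g/mol = 0.055129 g.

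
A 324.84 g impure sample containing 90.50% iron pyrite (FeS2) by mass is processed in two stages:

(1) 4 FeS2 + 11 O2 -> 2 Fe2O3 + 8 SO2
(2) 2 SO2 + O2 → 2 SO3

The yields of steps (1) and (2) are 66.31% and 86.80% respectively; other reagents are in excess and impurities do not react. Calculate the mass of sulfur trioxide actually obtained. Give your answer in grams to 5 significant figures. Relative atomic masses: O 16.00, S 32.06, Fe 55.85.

Pure FeS2 = 324.84 × 0.9050 = 293.980 g.
M(FeS2) = 55.85 + 2(32.06) = 119.97 g/mol.
M(SO3) = 32.06 + 3(16.00) = 80.06 g/mol.
n(FeS2) = 293.980 / 119.97 = 2.45045 mol.
Step 1 (FeS2:SO2 = 4:8): theoretical n(SO2) = 4.90090 mol; at 66.31% yield, n(SO2) = 3.24978 mol.
Step 2 (SO2:SO3 = 2:2): theoretical n(SO3) = 3.24978 mol, so theoretical mass = 3.24978 × 80.06 = 260.178 g.
At 86.80% yield, actual mass of SO3 = 260.178 × 0.8680 = 225.834 g.

225.83 g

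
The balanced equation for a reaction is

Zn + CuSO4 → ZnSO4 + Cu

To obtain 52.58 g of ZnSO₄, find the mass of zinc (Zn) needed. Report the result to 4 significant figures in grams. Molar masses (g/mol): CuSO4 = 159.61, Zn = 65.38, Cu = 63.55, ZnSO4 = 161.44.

21.29 g

n(ZnSO4) = 52.580 g / 161.44 g/mol = 0.32569 mol.
From the equation the ZnSO4:Zn mole ratio is 1:1, so n(Zn) = 0.32569 × 1/1 = 0.32569 mol.
Mass of Zn = 0.32569 mol × 65.38 g/mol = 21.294 g.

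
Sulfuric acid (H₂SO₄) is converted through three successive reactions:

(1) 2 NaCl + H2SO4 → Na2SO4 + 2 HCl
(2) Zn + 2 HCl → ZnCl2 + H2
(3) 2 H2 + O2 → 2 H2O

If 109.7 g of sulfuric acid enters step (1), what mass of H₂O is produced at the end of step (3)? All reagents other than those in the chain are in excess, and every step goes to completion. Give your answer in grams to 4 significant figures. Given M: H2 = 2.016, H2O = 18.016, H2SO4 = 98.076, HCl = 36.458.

20.15 g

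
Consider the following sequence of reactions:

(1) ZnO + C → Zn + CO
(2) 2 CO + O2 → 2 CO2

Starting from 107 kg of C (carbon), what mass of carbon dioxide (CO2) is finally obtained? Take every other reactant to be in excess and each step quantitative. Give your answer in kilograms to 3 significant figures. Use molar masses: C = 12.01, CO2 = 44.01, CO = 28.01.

107 kg = 107000 g.
n(C) = 107000 / 12.01 = 8909 mol.
Step 1 gives a 1:1 ratio of C to CO, so n(CO) = 8909 mol.
In step 2 the CO:CO2 ratio is 2:2, so n(CO2) = 8909 mol.
Mass of CO2 = 8909 × 44.01 = 392100 g = 392 kg.

392 kg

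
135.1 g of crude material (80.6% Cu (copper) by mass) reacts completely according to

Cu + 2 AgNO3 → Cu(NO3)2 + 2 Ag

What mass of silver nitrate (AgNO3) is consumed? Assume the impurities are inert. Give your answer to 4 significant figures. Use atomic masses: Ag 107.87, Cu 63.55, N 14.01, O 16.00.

Mass of pure Cu = 135.1 g × 0.806 = 108.89 g.
M(Cu) = 63.55 g/mol.
M(AgNO3) = 107.87 + 14.01 + 3(16.00) = 169.88 g/mol.
n(Cu) = 108.89 g / 63.55 g/mol = 1.7135 mol.
From the equation the Cu:AgNO3 mole ratio is 1:2, so n(AgNO3) = 1.7135 × 2/1 = 3.4269 mol.
Mass of AgNO3 = 3.4269 mol × 169.88 g/mol = 582.17 g.

582.2 g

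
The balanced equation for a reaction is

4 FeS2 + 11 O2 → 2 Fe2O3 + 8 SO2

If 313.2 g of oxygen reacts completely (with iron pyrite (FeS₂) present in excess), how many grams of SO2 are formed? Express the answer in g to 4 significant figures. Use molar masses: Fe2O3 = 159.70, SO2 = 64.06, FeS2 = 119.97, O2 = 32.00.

n(O2) = 313.20 g / 32.00 g/mol = 9.7875 mol.
From the equation the O2:SO2 mole ratio is 11:8, so n(SO2) = 9.7875 × 8/11 = 7.1182 mol.
Mass of SO2 = 7.1182 mol × 64.06 g/mol = 455.99 g.

456.0 g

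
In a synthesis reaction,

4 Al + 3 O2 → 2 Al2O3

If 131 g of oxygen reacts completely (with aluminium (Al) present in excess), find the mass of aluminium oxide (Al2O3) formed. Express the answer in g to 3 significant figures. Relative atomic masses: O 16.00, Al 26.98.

M(O2) = 2(16.00) = 32.00 g/mol.
M(Al2O3) = 2(26.98) + 3(16.00) = 101.96 g/mol.
n(O2) = 131.0 g / 32.00 g/mol = 4.094 mol.
From the equation the O2:Al2O3 mole ratio is 3:2, so n(Al2O3) = 4.094 × 2/3 = 2.729 mol.
Mass of Al2O3 = 2.729 mol × 101.96 g/mol = 278.3 g.

278 g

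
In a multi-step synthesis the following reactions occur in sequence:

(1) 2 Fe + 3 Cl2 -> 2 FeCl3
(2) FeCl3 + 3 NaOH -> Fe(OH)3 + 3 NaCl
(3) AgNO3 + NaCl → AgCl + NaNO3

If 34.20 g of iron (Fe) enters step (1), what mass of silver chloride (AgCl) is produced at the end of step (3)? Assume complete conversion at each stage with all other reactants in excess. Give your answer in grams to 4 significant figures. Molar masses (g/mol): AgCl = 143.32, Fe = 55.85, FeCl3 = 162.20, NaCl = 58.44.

n(Fe) = 34.20 / 55.85 = 0.61235 mol.
Reaction (1): Fe→FeCl3 ratio 2:2 ⇒ n(FeCl3) = 0.61235 mol.
Reaction (2): FeCl3→NaCl ratio 1:3 ⇒ n(NaCl) = 1.8371 mol.
Reaction (3): NaCl→AgCl ratio 1:1 ⇒ n(AgCl) = 1.8371 mol.
Mass of AgCl = 1.8371 × 143.32 = 263.29 g.

263.3 g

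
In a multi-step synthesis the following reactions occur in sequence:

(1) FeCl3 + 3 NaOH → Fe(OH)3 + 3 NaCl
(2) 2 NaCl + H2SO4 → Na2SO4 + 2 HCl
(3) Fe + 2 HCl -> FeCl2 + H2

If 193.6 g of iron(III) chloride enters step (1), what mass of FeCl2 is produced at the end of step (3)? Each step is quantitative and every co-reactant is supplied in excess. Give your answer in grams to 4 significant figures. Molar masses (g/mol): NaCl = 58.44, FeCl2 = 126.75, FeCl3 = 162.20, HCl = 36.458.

n(FeCl3) = 193.6 / 162.20 = 1.1936 mol.
Reaction (1): FeCl3→NaCl ratio 1:3 ⇒ n(NaCl) = 3.5808 mol.
Reaction (2): NaCl→HCl ratio 2:2 ⇒ n(HCl) = 3.5808 mol.
Reaction (3): HCl→FeCl2 ratio 2:1 ⇒ n(FeCl2) = 1.7904 mol.
Mass of FeCl2 = 1.7904 × 126.75 = 226.93 g.

226.9 g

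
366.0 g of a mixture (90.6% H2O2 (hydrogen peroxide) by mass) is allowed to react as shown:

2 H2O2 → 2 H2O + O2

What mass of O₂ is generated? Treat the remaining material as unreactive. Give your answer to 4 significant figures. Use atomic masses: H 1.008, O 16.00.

Mass of pure H2O2 = 366.0 g × 0.906 = 331.60 g.
M(H2O2) = 2(1.008) + 2(16.00) = 34.016 g/mol.
M(O2) = 2(16.00) = 32.00 g/mol.
n(H2O2) = 331.60 g / 34.016 g/mol = 9.7482 mol.
From the equation the H2O2:O2 mole ratio is 2:1, so n(O2) = 9.7482 × 1/2 = 4.8741 mol.
Mass of O2 = 4.8741 mol × 32.00 g/mol = 155.97 g.

156.0 g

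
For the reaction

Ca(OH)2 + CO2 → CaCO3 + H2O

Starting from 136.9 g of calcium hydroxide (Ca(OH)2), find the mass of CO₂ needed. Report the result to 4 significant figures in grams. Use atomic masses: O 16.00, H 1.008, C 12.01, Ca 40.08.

81.31 g

M(Ca(OH)2) = 40.08 + 2(16.00) + 2(1.008) = 74.096 g/mol.
M(CO2) = 12.01 + 2(16.00) = 44.01 g/mol.
n(Ca(OH)2) = 136.90 g / 74.096 g/mol = 1.8476 mol.
From the equation the Ca(OH)2:CO2 mole ratio is 1:1, so n(CO2) = 1.8476 × 1/1 = 1.8476 mol.
Mass of CO2 = 1.8476 mol × 44.01 g/mol = 81.313 g.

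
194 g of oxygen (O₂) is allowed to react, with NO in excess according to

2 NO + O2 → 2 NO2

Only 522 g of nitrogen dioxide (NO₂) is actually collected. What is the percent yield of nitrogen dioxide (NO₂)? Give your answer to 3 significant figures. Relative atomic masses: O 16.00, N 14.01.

M(O2) = 2(16.00) = 32.00 g/mol.
M(NO2) = 14.01 + 2(16.00) = 46.01 g/mol.
n(O2) = 194.0 g / 32.00 g/mol = 6.062 mol.
From the equation the O2:NO2 mole ratio is 1:2, so n(NO2) = 6.062 × 2/1 = 12.12 mol.
Mass of NO2 = 12.12 mol × 46.01 g/mol = 557.9 g.
This is the theoretical yield. Percent yield = 522 g / 557.9 g × 100% = 93.57%.

93.6 %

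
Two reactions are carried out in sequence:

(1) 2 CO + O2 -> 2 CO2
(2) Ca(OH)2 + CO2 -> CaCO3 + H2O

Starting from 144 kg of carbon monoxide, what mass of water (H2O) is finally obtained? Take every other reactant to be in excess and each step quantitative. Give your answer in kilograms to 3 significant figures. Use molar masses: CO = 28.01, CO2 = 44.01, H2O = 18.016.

92.6 kg

144 kg = 144000 g.
n(CO) = 144000 / 28.01 = 5141 mol.
Step 1 gives a 2:2 ratio of CO to CO2, so n(CO2) = 5141 mol.
In step 2 the CO2:H2O ratio is 1:1, so n(H2O) = 5141 mol.
Mass of H2O = 5141 × 18.016 = 92620 g = 92.6 kg.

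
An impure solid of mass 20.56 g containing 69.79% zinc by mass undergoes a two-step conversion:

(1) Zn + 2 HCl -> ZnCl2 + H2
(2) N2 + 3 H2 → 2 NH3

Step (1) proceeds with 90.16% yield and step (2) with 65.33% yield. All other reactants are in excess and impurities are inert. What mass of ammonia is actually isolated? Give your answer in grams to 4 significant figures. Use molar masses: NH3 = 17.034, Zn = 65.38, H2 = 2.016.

1.468 g

Pure Zn = 20.56 × 0.6979 = 14.349 g.
n(Zn) = 14.349 / 65.38 = 0.21947 mol.
Step 1 (Zn:H2 = 1:1): theoretical n(H2) = 0.21947 mol; at 90.16% yield, n(H2) = 0.19787 mol.
Step 2 (H2:NH3 = 3:2): theoretical n(NH3) = 0.13191 mol, so theoretical mass = 0.13191 × 17.034 = 2.2470 g.
At 65.33% yield, actual mass of NH3 = 2.2470 × 0.6533 = 1.4680 g.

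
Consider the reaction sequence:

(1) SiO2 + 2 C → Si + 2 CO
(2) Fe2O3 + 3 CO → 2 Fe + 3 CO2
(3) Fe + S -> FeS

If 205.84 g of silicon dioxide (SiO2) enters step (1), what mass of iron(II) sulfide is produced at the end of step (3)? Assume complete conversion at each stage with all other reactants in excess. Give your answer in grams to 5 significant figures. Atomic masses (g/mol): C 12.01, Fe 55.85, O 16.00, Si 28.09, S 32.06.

M(SiO2) = 28.09 + 2(16.00) = 60.09 g/mol.
M(FeS) = 55.85 + 32.06 = 87.91 g/mol.
n(SiO2) = 205.84 / 60.09 = 3.42553 mol.
Reaction (1): SiO2→CO ratio 1:2 ⇒ n(CO) = 6.85106 mol.
Reaction (2): CO→Fe ratio 3:2 ⇒ n(Fe) = 4.56737 mol.
Reaction (3): Fe→FeS ratio 1:1 ⇒ n(FeS) = 4.56737 mol.
Mass of FeS = 4.56737 × 87.91 = 401.518 g.

401.52 g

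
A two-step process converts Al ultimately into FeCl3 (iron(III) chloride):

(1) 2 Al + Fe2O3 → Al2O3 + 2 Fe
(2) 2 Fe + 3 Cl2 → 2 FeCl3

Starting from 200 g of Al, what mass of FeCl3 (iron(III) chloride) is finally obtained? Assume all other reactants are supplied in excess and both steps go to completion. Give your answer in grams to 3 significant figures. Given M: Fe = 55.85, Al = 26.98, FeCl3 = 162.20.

1200 g

n(Al) = 200.0 / 26.98 = 7.413 mol.
Step 1 gives a 2:2 ratio of Al to Fe, so n(Fe) = 7.413 mol.
In step 2 the Fe:FeCl3 ratio is 2:2, so n(FeCl3) = 7.413 mol.
Mass of FeCl3 = 7.413 × 162.20 = 1202 g.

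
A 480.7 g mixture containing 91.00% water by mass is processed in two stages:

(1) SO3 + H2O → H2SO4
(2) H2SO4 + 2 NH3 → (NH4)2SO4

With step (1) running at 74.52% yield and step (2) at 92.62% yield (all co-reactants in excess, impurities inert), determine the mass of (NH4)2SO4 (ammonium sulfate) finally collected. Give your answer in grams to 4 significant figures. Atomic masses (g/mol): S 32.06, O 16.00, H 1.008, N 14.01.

2215 g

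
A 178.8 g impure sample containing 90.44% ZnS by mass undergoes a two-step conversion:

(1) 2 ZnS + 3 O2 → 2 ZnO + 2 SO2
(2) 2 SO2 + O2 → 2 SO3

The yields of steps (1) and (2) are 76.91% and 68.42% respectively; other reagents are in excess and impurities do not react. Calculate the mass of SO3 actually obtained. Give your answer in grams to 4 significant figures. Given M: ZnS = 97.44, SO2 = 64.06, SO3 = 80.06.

Pure ZnS = 178.8 × 0.9044 = 161.71 g.
n(ZnS) = 161.71 / 97.44 = 1.6596 mol.
Step 1 (ZnS:SO2 = 2:2): theoretical n(SO2) = 1.6596 mol; at 76.91% yield, n(SO2) = 1.2764 mol.
Step 2 (SO2:SO3 = 2:2): theoretical n(SO3) = 1.2764 mol, so theoretical mass = 1.2764 × 80.06 = 102.19 g.
At 68.42% yield, actual mass of SO3 = 102.19 × 0.6842 = 69.915 g.

69.92 g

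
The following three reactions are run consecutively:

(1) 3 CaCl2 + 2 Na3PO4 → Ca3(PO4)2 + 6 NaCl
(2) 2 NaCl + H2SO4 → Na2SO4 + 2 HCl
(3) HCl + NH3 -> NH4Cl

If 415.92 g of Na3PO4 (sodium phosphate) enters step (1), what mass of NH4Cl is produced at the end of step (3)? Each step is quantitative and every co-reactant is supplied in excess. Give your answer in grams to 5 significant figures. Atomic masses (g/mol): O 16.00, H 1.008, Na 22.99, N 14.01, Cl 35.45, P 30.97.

407.13 g

M(Na3PO4) = 3(22.99) + 30.97 + 4(16.00) = 163.94 g/mol.
M(NH4Cl) = 14.01 + 4(1.008) + 35.45 = 53.492 g/mol.
n(Na3PO4) = 415.92 / 163.94 = 2.53703 mol.
Reaction (1): Na3PO4→NaCl ratio 2:6 ⇒ n(NaCl) = 7.61108 mol.
Reaction (2): NaCl→HCl ratio 2:2 ⇒ n(HCl) = 7.61108 mol.
Reaction (3): HCl→NH4Cl ratio 1:1 ⇒ n(NH4Cl) = 7.61108 mol.
Mass of NH4Cl = 7.61108 × 53.492 = 407.132 g.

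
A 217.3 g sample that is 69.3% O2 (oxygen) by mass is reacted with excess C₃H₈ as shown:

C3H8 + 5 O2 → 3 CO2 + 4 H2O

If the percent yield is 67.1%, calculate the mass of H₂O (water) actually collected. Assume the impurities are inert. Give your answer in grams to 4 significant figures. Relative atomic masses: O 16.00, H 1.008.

45.51 g

Pure O2 available = 217.3 g × 0.693 = 150.59 g.
M(O2) = 2(16.00) = 32.00 g/mol.
M(H2O) = 2(1.008) + 16.00 = 18.016 g/mol.
n(O2) = 150.59 g / 32.00 g/mol = 4.7059 mol.
From the equation the O2:H2O mole ratio is 5:4, so n(H2O) = 4.7059 × 4/5 = 3.7647 mol.
Mass of H2O = 3.7647 mol × 18.016 g/mol = 67.825 g.
Actual mass collected = 67.825 g × 0.671 = 45.511 g.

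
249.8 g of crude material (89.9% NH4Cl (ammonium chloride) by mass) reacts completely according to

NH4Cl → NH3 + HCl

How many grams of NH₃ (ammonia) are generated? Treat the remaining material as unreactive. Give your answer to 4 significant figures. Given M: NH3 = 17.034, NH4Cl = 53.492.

Mass of pure NH4Cl = 249.8 g × 0.899 = 224.57 g.
n(NH4Cl) = 224.57 g / 53.492 g/mol = 4.1982 mol.
From the equation the NH4Cl:NH3 mole ratio is 1:1, so n(NH3) = 4.1982 × 1/1 = 4.1982 mol.
Mass of NH3 = 4.1982 mol × 17.034 g/mol = 71.512 g.

71.51 g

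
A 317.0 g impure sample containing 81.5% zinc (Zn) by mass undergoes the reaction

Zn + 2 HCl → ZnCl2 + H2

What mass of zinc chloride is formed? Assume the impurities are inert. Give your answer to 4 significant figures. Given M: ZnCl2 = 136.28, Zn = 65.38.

Mass of pure Zn = 317.0 g × 0.815 = 258.36 g.
n(Zn) = 258.36 g / 65.38 g/mol = 3.9516 mol.
From the equation the Zn:ZnCl2 mole ratio is 1:1, so n(ZnCl2) = 3.9516 × 1/1 = 3.9516 mol.
Mass of ZnCl2 = 3.9516 mol × 136.28 g/mol = 538.52 g.

538.5 g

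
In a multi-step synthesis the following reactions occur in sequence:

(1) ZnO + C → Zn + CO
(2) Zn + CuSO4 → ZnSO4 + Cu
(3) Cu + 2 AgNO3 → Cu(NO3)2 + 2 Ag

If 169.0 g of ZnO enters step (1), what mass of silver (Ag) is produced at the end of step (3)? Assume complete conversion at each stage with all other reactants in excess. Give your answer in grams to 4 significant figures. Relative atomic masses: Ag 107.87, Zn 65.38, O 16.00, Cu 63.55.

M(ZnO) = 65.38 + 16.00 = 81.38 g/mol.
M(Ag) = 107.87 g/mol.
n(ZnO) = 169.0 / 81.38 = 2.0767 mol.
Reaction (1): ZnO→Zn ratio 1:1 ⇒ n(Zn) = 2.0767 mol.
Reaction (2): Zn→Cu ratio 1:1 ⇒ n(Cu) = 2.0767 mol.
Reaction (3): Cu→Ag ratio 1:2 ⇒ n(Ag) = 4.1534 mol.
Mass of Ag = 4.1534 × 107.87 = 448.02 g.

448.0 g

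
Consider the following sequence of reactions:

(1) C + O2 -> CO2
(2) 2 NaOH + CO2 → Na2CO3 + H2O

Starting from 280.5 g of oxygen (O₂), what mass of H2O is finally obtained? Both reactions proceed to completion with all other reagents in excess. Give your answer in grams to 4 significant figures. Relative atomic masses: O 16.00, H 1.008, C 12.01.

M(O2) = 2(16.00) = 32.00 g/mol.
M(H2O) = 2(1.008) + 16.00 = 18.016 g/mol.
n(O2) = 280.50 / 32.00 = 8.7656 mol.
Step 1 gives a 1:1 ratio of O2 to CO2, so n(CO2) = 8.7656 mol.
In step 2 the CO2:H2O ratio is 1:1, so n(H2O) = 8.7656 mol.
Mass of H2O = 8.7656 × 18.016 = 157.92 g.

157.9 g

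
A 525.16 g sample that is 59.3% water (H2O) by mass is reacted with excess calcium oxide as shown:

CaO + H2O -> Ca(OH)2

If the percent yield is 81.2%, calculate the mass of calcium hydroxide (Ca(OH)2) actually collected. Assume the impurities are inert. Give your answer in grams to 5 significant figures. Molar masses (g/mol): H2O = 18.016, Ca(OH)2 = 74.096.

1040.0 g

Pure H2O available = 525.16 g × 0.593 = 311.420 g.
n(H2O) = 311.420 g / 18.016 g/mol = 17.2857 mol.
From the equation the H2O:Ca(OH)2 mole ratio is 1:1, so n(Ca(OH)2) = 17.2857 × 1/1 = 17.2857 mol.
Mass of Ca(OH)2 = 17.2857 mol × 74.096 g/mol = 1280.80 g.
Actual mass collected = 1280.80 g × 0.812 = 1040.01 g.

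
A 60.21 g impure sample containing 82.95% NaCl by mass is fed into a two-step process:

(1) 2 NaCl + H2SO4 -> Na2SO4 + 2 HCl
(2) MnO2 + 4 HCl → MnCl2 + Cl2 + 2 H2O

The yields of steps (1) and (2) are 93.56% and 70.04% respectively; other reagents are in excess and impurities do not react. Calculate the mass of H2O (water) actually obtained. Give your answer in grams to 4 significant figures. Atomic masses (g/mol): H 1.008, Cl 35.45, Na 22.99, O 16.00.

Pure NaCl = 60.21 × 0.8295 = 49.944 g.
M(NaCl) = 22.99 + 35.45 = 58.44 g/mol.
M(H2O) = 2(1.008) + 16.00 = 18.016 g/mol.
n(NaCl) = 49.944 / 58.44 = 0.85462 mol.
Step 1 (NaCl:HCl = 2:2): theoretical n(HCl) = 0.85462 mol; at 93.56% yield, n(HCl) = 0.79959 mol.
Step 2 (HCl:H2O = 4:2): theoretical n(H2O) = 0.39979 mol, so theoretical mass = 0.39979 × 18.016 = 7.2027 g.
At 70.04% yield, actual mass of H2O = 7.2027 × 0.7004 = 5.0447 g.

5.045 g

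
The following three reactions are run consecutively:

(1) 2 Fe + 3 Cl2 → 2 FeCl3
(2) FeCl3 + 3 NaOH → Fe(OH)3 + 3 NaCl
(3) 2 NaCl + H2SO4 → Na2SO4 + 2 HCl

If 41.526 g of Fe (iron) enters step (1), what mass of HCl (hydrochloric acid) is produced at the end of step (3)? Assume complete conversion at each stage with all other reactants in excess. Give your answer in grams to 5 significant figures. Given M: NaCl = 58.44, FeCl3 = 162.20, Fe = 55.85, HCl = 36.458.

81.323 g

n(Fe) = 41.526 / 55.85 = 0.743527 mol.
Reaction (1): Fe→FeCl3 ratio 2:2 ⇒ n(FeCl3) = 0.743527 mol.
Reaction (2): FeCl3→NaCl ratio 1:3 ⇒ n(NaCl) = 2.23058 mol.
Reaction (3): NaCl→HCl ratio 2:2 ⇒ n(HCl) = 2.23058 mol.
Mass of HCl = 2.23058 × 36.458 = 81.3226 g.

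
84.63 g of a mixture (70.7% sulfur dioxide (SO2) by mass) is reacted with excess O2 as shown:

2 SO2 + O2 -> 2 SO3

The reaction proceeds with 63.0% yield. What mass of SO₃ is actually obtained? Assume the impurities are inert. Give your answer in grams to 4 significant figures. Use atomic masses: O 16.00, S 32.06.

47.11 g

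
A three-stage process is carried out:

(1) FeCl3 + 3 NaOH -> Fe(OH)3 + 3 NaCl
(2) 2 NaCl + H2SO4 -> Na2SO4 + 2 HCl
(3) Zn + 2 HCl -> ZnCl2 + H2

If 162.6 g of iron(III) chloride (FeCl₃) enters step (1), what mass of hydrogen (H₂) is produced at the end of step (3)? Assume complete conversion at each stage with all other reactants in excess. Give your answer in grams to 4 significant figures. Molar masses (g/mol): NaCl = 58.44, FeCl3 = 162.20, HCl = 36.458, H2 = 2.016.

n(FeCl3) = 162.6 / 162.20 = 1.0025 mol.
Reaction (1): FeCl3→NaCl ratio 1:3 ⇒ n(NaCl) = 3.0074 mol.
Reaction (2): NaCl→HCl ratio 2:2 ⇒ n(HCl) = 3.0074 mol.
Reaction (3): HCl→H2 ratio 2:1 ⇒ n(H2) = 1.5037 mol.
Mass of H2 = 1.5037 × 2.016 = 3.0315 g.

3.031 g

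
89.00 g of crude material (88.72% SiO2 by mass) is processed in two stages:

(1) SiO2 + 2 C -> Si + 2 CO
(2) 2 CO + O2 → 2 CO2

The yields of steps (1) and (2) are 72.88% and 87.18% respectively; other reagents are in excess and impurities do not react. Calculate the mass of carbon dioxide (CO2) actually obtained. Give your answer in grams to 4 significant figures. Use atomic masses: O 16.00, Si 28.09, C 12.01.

Pure SiO2 = 89.00 × 0.8872 = 78.961 g.
M(SiO2) = 28.09 + 2(16.00) = 60.09 g/mol.
M(CO2) = 12.01 + 2(16.00) = 44.01 g/mol.
n(SiO2) = 78.961 / 60.09 = 1.3140 mol.
Step 1 (SiO2:CO = 1:2): theoretical n(CO) = 2.6281 mol; at 72.88% yield, n(CO) = 1.9153 mol.
Step 2 (CO:CO2 = 2:2): theoretical n(CO2) = 1.9153 mol, so theoretical mass = 1.9153 × 44.01 = 84.294 g.
At 87.18% yield, actual mass of CO2 = 84.294 × 0.8718 = 73.488 g.

73.49 g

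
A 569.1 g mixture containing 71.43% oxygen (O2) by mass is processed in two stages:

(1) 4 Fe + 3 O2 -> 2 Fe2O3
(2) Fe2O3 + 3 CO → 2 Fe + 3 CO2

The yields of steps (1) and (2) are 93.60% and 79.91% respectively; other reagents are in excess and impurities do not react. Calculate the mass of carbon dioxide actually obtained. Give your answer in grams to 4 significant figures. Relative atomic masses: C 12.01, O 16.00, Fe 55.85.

836.3 g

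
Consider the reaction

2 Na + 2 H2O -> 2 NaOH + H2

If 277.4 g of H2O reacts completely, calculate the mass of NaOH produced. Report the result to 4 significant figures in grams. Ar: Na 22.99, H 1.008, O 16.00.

M(H2O) = 2(1.008) + 16.00 = 18.016 g/mol.
M(NaOH) = 22.99 + 16.00 + 1.008 = 39.998 g/mol.
n(H2O) = 277.40 g / 18.016 g/mol = 15.397 mol.
From the equation the H2O:NaOH mole ratio is 2:2, so n(NaOH) = 15.397 × 2/2 = 15.397 mol.
Mass of NaOH = 15.397 mol × 39.998 g/mol = 615.87 g.

615.9 g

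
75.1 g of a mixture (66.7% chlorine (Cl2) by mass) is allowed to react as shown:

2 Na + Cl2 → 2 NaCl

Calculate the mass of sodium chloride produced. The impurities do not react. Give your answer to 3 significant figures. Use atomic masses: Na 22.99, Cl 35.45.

82.6 g

Mass of pure Cl2 = 75.1 g × 0.667 = 50.09 g.
M(Cl2) = 2(35.45) = 70.90 g/mol.
M(NaCl) = 22.99 + 35.45 = 58.44 g/mol.
n(Cl2) = 50.09 g / 70.90 g/mol = 0.7065 mol.
From the equation the Cl2:NaCl mole ratio is 1:2, so n(NaCl) = 0.7065 × 2/1 = 1.413 mol.
Mass of NaCl = 1.413 mol × 58.44 g/mol = 82.58 g.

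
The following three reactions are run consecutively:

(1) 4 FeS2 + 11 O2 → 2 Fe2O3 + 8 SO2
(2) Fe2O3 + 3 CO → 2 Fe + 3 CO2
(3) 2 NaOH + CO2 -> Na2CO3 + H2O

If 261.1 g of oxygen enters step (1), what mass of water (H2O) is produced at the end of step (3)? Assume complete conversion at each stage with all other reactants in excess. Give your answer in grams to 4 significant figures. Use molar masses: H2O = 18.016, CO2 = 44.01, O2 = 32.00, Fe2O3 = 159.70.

80.18 g

n(O2) = 261.1 / 32.00 = 8.1594 mol.
Reaction (1): O2→Fe2O3 ratio 11:2 ⇒ n(Fe2O3) = 1.4835 mol.
Reaction (2): Fe2O3→CO2 ratio 1:3 ⇒ n(CO2) = 4.4506 mol.
Reaction (3): CO2→H2O ratio 1:1 ⇒ n(H2O) = 4.4506 mol.
Mass of H2O = 4.4506 × 18.016 = 80.181 g.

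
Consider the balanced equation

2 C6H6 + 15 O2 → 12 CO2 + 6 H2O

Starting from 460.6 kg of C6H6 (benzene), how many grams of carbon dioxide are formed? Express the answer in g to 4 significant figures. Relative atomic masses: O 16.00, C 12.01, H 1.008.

M(C6H6) = 6(12.01) + 6(1.008) = 78.108 g/mol.
M(CO2) = 12.01 + 2(16.00) = 44.01 g/mol.
Convert: 460.6 kg = 460600 g.
n(C6H6) = 460600 g / 78.108 g/mol = 5897.0 mol.
From the equation the C6H6:CO2 mole ratio is 2:12, so n(CO2) = 5897.0 × 12/2 = 35382 mol.
Mass of CO2 = 35382 mol × 44.01 g/mol = 1.5572 × 10^6 g.

1557000 g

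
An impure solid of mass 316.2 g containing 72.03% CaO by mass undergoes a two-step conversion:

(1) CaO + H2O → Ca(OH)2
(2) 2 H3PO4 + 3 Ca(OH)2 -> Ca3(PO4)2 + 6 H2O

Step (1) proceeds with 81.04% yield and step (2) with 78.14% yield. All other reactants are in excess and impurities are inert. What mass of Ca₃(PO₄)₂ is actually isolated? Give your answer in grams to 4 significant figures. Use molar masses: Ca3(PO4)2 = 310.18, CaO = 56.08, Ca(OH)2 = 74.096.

Pure CaO = 316.2 × 0.7203 = 227.76 g.
n(CaO) = 227.76 / 56.08 = 4.0613 mol.
Step 1 (CaO:Ca(OH)2 = 1:1): theoretical n(Ca(OH)2) = 4.0613 mol; at 81.04% yield, n(Ca(OH)2) = 3.2913 mol.
Step 2 (Ca(OH)2:Ca3(PO4)2 = 3:1): theoretical n(Ca3(PO4)2) = 1.0971 mol, so theoretical mass = 1.0971 × 310.18 = 340.30 g.
At 78.14% yield, actual mass of Ca3(PO4)2 = 340.30 × 0.7814 = 265.91 g.

265.9 g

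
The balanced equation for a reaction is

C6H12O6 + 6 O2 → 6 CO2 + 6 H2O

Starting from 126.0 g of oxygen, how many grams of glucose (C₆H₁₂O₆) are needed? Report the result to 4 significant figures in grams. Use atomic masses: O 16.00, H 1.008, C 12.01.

118.2 g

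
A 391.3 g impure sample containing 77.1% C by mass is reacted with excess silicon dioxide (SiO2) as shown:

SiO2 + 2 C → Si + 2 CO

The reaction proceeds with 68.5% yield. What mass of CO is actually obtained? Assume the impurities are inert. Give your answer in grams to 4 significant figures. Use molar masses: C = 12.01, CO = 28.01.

482.0 g

Pure C available = 391.3 g × 0.771 = 301.69 g.
n(C) = 301.69 g / 12.01 g/mol = 25.120 mol.
From the equation the C:CO mole ratio is 2:2, so n(CO) = 25.120 × 2/2 = 25.120 mol.
Mass of CO = 25.120 mol × 28.01 g/mol = 703.61 g.
Actual mass collected = 703.61 g × 0.685 = 481.98 g.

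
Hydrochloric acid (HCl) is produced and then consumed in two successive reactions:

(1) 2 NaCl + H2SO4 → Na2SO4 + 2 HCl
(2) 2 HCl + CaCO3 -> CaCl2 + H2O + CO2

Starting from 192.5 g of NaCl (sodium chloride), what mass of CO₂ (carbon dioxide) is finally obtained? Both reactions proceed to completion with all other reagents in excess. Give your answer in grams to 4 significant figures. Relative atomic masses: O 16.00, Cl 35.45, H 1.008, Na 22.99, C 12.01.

72.48 g

M(NaCl) = 22.99 + 35.45 = 58.44 g/mol.
M(CO2) = 12.01 + 2(16.00) = 44.01 g/mol.
n(NaCl) = 192.50 / 58.44 = 3.2940 mol.
Step 1 gives a 2:2 ratio of NaCl to HCl, so n(HCl) = 3.2940 mol.
In step 2 the HCl:CO2 ratio is 2:1, so n(CO2) = 1.6470 mol.
Mass of CO2 = 1.6470 × 44.01 = 72.484 g.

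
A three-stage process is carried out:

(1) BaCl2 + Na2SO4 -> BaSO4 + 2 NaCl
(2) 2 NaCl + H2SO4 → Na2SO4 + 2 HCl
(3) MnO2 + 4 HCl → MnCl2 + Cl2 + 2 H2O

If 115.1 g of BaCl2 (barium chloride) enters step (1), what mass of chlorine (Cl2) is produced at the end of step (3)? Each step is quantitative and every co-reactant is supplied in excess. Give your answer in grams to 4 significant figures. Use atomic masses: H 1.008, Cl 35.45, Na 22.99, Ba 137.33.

M(BaCl2) = 137.33 + 2(35.45) = 208.23 g/mol.
M(Cl2) = 2(35.45) = 70.90 g/mol.
n(BaCl2) = 115.1 / 208.23 = 0.55275 mol.
Reaction (1): BaCl2→NaCl ratio 1:2 ⇒ n(NaCl) = 1.1055 mol.
Reaction (2): NaCl→HCl ratio 2:2 ⇒ n(HCl) = 1.1055 mol.
Reaction (3): HCl→Cl2 ratio 4:1 ⇒ n(Cl2) = 0.27638 mol.
Mass of Cl2 = 0.27638 × 70.90 = 19.595 g.

19.60 g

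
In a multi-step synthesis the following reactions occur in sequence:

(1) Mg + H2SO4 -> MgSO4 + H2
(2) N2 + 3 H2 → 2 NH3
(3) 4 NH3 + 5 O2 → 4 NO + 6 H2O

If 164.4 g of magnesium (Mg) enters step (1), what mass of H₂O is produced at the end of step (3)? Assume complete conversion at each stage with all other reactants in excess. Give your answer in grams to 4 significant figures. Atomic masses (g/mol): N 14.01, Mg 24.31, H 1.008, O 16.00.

121.8 g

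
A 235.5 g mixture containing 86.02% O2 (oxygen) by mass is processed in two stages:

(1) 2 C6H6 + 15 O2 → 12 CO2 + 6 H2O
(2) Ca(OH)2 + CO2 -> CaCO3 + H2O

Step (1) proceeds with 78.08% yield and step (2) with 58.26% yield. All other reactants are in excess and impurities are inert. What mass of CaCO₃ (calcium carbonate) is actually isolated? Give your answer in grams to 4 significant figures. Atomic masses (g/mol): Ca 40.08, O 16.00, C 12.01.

Pure O2 = 235.5 × 0.8602 = 202.58 g.
M(O2) = 2(16.00) = 32.00 g/mol.
M(CaCO3) = 40.08 + 12.01 + 3(16.00) = 100.09 g/mol.
n(O2) = 202.58 / 32.00 = 6.3305 mol.
Step 1 (O2:CO2 = 15:12): theoretical n(CO2) = 5.0644 mol; at 78.08% yield, n(CO2) = 3.9543 mol.
Step 2 (CO2:CaCO3 = 1:1): theoretical n(CaCO3) = 3.9543 mol, so theoretical mass = 3.9543 × 100.09 = 395.79 g.
At 58.26% yield, actual mass of CaCO3 = 395.79 × 0.5826 = 230.59 g.

230.6 g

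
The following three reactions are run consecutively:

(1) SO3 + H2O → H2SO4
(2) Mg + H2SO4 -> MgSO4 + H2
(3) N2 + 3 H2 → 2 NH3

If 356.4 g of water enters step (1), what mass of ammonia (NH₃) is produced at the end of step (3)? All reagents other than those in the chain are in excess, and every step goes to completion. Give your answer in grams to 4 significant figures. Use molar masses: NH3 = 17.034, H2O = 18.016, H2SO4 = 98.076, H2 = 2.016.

n(H2O) = 356.4 / 18.016 = 19.782 mol.
Reaction (1): H2O→H2SO4 ratio 1:1 ⇒ n(H2SO4) = 19.782 mol.
Reaction (2): H2SO4→H2 ratio 1:1 ⇒ n(H2) = 19.782 mol.
Reaction (3): H2→NH3 ratio 3:2 ⇒ n(NH3) = 13.188 mol.
Mass of NH3 = 13.188 × 17.034 = 224.65 g.

224.6 g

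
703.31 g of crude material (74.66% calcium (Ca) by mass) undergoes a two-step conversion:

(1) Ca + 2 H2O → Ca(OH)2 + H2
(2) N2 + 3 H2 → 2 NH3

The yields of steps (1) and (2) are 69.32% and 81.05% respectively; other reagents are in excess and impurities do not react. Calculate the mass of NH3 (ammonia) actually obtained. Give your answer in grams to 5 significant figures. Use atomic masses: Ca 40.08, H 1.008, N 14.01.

83.588 g

Pure Ca = 703.31 × 0.7466 = 525.091 g.
M(Ca) = 40.08 g/mol.
M(NH3) = 14.01 + 3(1.008) = 17.034 g/mol.
n(Ca) = 525.091 / 40.08 = 13.1011 mol.
Step 1 (Ca:H2 = 1:1): theoretical n(H2) = 13.1011 mol; at 69.32% yield, n(H2) = 9.08167 mol.
Step 2 (H2:NH3 = 3:2): theoretical n(NH3) = 6.05445 mol, so theoretical mass = 6.05445 × 17.034 = 103.131 g.
At 81.05% yield, actual mass of NH3 = 103.131 × 0.8105 = 83.5880 g.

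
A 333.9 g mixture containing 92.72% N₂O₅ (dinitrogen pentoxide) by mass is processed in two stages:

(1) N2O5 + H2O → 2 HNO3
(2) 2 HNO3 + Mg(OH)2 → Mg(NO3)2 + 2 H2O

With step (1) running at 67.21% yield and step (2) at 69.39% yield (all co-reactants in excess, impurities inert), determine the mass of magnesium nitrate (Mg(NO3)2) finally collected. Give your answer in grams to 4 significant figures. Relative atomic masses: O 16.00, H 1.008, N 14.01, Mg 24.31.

Pure N2O5 = 333.9 × 0.9272 = 309.59 g.
M(N2O5) = 2(14.01) + 5(16.00) = 108.02 g/mol.
M(Mg(NO3)2) = 24.31 + 2(14.01) + 6(16.00) = 148.33 g/mol.
n(N2O5) = 309.59 / 108.02 = 2.8661 mol.
Step 1 (N2O5:HNO3 = 1:2): theoretical n(HNO3) = 5.7321 mol; at 67.21% yield, n(HNO3) = 3.8526 mol.
Step 2 (HNO3:Mg(NO3)2 = 2:1): theoretical n(Mg(NO3)2) = 1.9263 mol, so theoretical mass = 1.9263 × 148.33 = 285.73 g.
At 69.39% yield, actual mass of Mg(NO3)2 = 285.73 × 0.6939 = 198.26 g.

198.3 g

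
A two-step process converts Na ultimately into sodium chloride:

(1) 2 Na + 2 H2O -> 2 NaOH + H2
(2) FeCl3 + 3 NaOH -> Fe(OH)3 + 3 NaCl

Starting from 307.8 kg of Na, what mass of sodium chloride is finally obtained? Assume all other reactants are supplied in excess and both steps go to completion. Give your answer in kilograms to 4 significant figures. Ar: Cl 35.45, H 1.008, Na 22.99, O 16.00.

M(Na) = 22.99 g/mol.
M(NaCl) = 22.99 + 35.45 = 58.44 g/mol.
307.8 kg = 307800 g.
n(Na) = 307800 / 22.99 = 13388 mol.
Step 1 gives a 2:2 ratio of Na to NaOH, so n(NaOH) = 13388 mol.
In step 2 the NaOH:NaCl ratio is 3:3, so n(NaCl) = 13388 mol.
Mass of NaCl = 13388 × 58.44 = 782420 g = 782.4 kg.

782.4 kg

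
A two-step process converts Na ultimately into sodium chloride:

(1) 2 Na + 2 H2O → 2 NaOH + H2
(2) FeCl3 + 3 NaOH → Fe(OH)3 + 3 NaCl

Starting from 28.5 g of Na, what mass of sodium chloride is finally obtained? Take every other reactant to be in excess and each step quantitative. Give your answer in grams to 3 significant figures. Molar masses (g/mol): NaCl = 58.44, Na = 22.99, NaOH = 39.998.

72.4 g

n(Na) = 28.50 / 22.99 = 1.240 mol.
Step 1 gives a 2:2 ratio of Na to NaOH, so n(NaOH) = 1.240 mol.
In step 2 the NaOH:NaCl ratio is 3:3, so n(NaCl) = 1.240 mol.
Mass of NaCl = 1.240 × 58.44 = 72.45 g.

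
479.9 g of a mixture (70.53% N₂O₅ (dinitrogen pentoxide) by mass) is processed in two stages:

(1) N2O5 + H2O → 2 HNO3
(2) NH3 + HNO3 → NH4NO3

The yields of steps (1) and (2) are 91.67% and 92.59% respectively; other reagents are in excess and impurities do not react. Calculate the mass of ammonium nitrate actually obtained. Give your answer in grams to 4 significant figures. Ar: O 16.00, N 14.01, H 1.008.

425.8 g

Pure N2O5 = 479.9 × 0.7053 = 338.47 g.
M(N2O5) = 2(14.01) + 5(16.00) = 108.02 g/mol.
M(NH4NO3) = 2(14.01) + 4(1.008) + 3(16.00) = 80.052 g/mol.
n(N2O5) = 338.47 / 108.02 = 3.1334 mol.
Step 1 (N2O5:HNO3 = 1:2): theoretical n(HNO3) = 6.2669 mol; at 91.67% yield, n(HNO3) = 5.7448 mol.
Step 2 (HNO3:NH4NO3 = 1:1): theoretical n(NH4NO3) = 5.7448 mol, so theoretical mass = 5.7448 × 80.052 = 459.89 g.
At 92.59% yield, actual mass of NH4NO3 = 459.89 × 0.9259 = 425.81 g.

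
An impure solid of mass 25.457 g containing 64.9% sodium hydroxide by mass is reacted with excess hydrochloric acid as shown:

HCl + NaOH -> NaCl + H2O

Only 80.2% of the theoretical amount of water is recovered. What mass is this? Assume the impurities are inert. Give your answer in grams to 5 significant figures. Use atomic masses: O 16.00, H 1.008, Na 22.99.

Pure NaOH available = 25.457 g × 0.649 = 16.5216 g.
M(NaOH) = 22.99 + 16.00 + 1.008 = 39.998 g/mol.
M(H2O) = 2(1.008) + 16.00 = 18.016 g/mol.
n(NaOH) = 16.5216 g / 39.998 g/mol = 0.413060 mol.
From the equation the NaOH:H2O mole ratio is 1:1, so n(H2O) = 0.413060 × 1/1 = 0.413060 mol.
Mass of H2O = 0.413060 mol × 18.016 g/mol = 7.44170 g.
Actual mass collected = 7.44170 g × 0.802 = 5.96824 g.

5.9682 g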